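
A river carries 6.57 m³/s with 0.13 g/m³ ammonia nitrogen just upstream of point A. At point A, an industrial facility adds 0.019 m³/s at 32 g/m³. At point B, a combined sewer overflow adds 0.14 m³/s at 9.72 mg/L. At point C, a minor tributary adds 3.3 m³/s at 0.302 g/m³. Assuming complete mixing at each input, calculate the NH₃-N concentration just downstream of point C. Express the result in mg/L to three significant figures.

After input A: C = (6.57·0.13 + 0.019·32) / 6.589 = 0.2219 mg/L.
After input B: C = (6.589·0.2219 + 0.14·9.72) / 6.729 = 0.4195 mg/L.
After input C: C = (6.729·0.4195 + 3.3·0.302) / 10.03 = 0.3808 mg/L.

0.381 mg/L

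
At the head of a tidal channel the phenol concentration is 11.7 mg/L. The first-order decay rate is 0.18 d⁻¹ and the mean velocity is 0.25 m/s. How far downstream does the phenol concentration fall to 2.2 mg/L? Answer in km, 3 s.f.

From C = C₀·e^(−kt), t = ln(C₀/C)/k = ln(11.7/2.2)/0.18 = 1.671/0.18 = 9.284 d.
Distance = v·t = 0.25 m/s × 8.021e+05 s = 2.005e+05 m = 200.5 km.

201 km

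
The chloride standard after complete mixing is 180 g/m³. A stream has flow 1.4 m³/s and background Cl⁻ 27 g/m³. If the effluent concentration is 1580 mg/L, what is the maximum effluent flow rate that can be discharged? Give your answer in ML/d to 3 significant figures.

13.2 ML/d

Mass balance at complete mixing: C_std·(Q_w + Q_r) = Q_w·C_e + Q_r·C_b.
Rearranging, Q_w = Q_r·(C_std − C_b)/(C_e − C_std) = 1.4·(180 − 27) / (1580 − 180) = 0.153 m³/s.
= 13.22 ML/d.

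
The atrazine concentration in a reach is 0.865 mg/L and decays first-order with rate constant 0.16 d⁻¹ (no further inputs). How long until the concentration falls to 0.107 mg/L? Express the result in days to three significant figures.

13.1 d

t = ln(C₀/C)/k = ln(0.865/0.107)/0.16 = 2.09/0.16 = 13.06 d.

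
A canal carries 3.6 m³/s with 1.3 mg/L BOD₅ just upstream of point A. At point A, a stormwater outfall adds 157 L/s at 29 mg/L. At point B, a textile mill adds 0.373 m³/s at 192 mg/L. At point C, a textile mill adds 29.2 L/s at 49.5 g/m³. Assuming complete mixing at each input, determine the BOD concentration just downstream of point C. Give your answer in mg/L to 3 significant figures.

157 L/s = 0.157 m³/s.
After input A: C = (3.6·1.3 + 0.157·29) / 3.757 = 2.458 mg/L.
After input B: C = (3.757·2.458 + 0.373·192) / 4.13 = 19.58 mg/L.
29.2 L/s = 0.0292 m³/s.
After input C: C = (4.13·19.58 + 0.0292·49.5) / 4.159 = 19.79 mg/L.

19.8 mg/L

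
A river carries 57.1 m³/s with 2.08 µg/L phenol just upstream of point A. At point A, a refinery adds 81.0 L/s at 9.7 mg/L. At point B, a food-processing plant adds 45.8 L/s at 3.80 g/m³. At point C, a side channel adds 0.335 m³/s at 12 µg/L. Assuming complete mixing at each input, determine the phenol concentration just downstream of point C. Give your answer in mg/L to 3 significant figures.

2.08 µg/L = 0.00208 mg/L.
81.0 L/s = 0.081 m³/s.
After input A: C = (57.1·0.00208 + 0.081·9.7) / 57.18 = 0.01582 mg/L.
45.8 L/s = 0.0458 m³/s.
After input B: C = (57.18·0.01582 + 0.0458·3.8) / 57.23 = 0.01885 mg/L.
12 µg/L = 0.012 mg/L.
After input C: C = (57.23·0.01885 + 0.335·0.012) / 57.56 = 0.01881 mg/L.

0.0188 mg/L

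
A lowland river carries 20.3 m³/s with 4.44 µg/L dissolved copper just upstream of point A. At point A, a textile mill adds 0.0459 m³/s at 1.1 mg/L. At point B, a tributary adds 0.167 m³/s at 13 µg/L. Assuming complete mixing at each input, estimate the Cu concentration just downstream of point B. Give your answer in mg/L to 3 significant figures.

0.00696 mg/L

4.44 µg/L = 0.00444 mg/L.
After input A: C = (20.3·0.00444 + 0.0459·1.1) / 20.35 = 0.006912 mg/L.
13 µg/L = 0.013 mg/L.
After input B: C = (20.35·0.006912 + 0.167·0.013) / 20.51 = 0.006961 mg/L.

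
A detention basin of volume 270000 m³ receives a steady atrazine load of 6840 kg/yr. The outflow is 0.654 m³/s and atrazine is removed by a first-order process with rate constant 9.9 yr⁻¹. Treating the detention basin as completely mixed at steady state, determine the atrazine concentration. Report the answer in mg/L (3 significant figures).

Outflow Q = 0.654 m³/s × 3.156e+07 s/yr = 2.064e+07 m³/yr.
Steady-state CSTR mass balance: W = Q·C + k·V·C, so C = W/(Q + kV).
Q + kV = 2.064e+07 + 9.9·270000 = 2.331e+07 m³/yr.
C = 6840/2.331e+07 = 0.0002934 kg/m³ = 0.2934 mg/L.

0.293 mg/L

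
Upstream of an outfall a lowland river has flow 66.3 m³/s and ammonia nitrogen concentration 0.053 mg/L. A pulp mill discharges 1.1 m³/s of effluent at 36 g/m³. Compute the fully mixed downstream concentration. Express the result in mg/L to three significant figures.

By mass balance at complete mixing, C = (1.1·36 + 66.3·0.053) / (1.1 + 66.3) = 43.11/67.4 = 0.6397 mg/L.

0.640 mg/L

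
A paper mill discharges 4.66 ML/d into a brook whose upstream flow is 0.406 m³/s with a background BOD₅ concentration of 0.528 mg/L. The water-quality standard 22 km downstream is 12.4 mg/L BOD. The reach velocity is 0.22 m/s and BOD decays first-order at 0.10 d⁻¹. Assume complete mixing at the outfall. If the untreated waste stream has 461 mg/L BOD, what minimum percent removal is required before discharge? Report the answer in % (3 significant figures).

4.66 ML/d = 0.05394 m³/s.
Travel time to the compliance point: t = 2.2e+04/0.22 = 1e+05 s = 1.157 d; decay factor exp(−0.10·1.157) = 0.8907.
So the concentration just after mixing may be at most 12.4/0.8907 = 13.92 mg/L.
Mass balance: 13.92·0.4599 = 0.05394·Cₑ + 0.406·0.528.
Cₑ = (6.403 − 0.2144) / 0.05394 = 114.7 mg/L.
Required removal = 1 − 114.7/461 = 75.11 %.

75.1 %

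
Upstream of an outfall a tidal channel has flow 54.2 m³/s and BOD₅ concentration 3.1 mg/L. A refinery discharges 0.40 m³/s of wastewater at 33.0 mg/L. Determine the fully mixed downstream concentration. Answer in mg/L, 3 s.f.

Conservation of mass across the mixing zone: C = (0.4·33 + 54.2·3.1) / (0.4 + 54.2) = 181.2/54.6 = 3.319 mg/L.

3.32 mg/L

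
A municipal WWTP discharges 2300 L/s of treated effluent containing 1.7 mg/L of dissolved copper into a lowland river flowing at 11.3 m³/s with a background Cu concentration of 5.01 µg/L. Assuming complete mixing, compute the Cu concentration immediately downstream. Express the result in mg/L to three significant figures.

2300 L/s = 2.3 m³/s.
5.01 µg/L = 0.00501 mg/L.
Flow-weighted mixing gives C = (2.3·1.7 + 11.3·0.00501) / (2.3 + 11.3) = 3.967/13.6 = 0.2917 mg/L.

0.292 mg/L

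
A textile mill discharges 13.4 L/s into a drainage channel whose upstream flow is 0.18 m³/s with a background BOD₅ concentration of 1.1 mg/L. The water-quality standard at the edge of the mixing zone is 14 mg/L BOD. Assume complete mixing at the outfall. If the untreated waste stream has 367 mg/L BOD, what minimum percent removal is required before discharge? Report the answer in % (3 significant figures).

49.0 %

13.4 L/s = 0.0134 m³/s.
Mass balance: 14·0.1934 = 0.0134·Cₑ + 0.18·1.1.
Cₑ = (2.708 − 0.198) / 0.0134 = 187.3 mg/L.
Required removal = 1 − 187.3/367 = 48.97 %.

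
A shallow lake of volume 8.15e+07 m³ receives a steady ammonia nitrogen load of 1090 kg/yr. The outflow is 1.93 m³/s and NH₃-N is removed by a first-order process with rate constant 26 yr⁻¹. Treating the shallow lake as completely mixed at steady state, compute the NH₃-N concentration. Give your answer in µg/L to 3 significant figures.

0.500 µg/L

Outflow Q = 1.93 m³/s × 3.156e+07 s/yr = 6.091e+07 m³/yr.
Steady-state CSTR mass balance: W = Q·C + k·V·C, so C = W/(Q + kV).
Q + kV = 6.091e+07 + 26·8.15e+07 = 2.18e+09 m³/yr.
C = 1090/2.18e+09 = 5e-07 kg/m³ = 0.0005 mg/L = 0.5 µg/L.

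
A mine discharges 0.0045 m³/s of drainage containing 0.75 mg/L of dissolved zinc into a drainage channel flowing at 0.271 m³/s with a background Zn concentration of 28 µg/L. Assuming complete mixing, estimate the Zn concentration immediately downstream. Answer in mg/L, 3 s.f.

0.0398 mg/L

28 µg/L = 0.028 mg/L.
Flow-weighted mixing gives C = (0.0045·0.75 + 0.271·0.028) / (0.0045 + 0.271) = 0.01096/0.2755 = 0.03979 mg/L.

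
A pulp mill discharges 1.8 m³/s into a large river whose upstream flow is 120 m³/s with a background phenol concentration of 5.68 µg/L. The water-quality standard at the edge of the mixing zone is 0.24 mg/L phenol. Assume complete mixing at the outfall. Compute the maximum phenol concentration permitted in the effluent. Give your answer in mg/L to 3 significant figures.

5.68 µg/L = 0.00568 mg/L.
Mass balance: 0.24·121.8 = 1.8·Cₑ + 120·0.00568.
Cₑ = (29.23 − 0.6816) / 1.8 = 15.86 mg/L.

15.9 mg/L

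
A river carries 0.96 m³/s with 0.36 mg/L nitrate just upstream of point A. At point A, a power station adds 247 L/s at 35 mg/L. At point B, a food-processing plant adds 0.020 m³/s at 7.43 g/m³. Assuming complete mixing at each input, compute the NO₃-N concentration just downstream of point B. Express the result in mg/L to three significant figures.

247 L/s = 0.247 m³/s.
After input A: C = (0.96·0.36 + 0.247·35) / 1.207 = 7.449 mg/L.
After input B: C = (1.207·7.449 + 0.02·7.43) / 1.227 = 7.448 mg/L.

7.45 mg/L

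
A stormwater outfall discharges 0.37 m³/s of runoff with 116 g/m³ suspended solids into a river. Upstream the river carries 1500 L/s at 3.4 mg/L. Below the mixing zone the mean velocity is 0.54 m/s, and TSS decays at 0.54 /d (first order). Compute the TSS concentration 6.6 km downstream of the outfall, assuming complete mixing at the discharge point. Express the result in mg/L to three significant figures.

23.8 mg/L

1500 L/s = 1.5 m³/s.
After complete mixing, C₀ = (0.37·116 + 1.5·3.4) / 1.87 = 25.68 mg/L.
Travel time t = 6600 m / 0.54 m/s = 1.222e+04 s = 0.1415 d.
C = 25.68·exp(−0.54·0.1415) = 25.68·0.9265 = 23.79 mg/L.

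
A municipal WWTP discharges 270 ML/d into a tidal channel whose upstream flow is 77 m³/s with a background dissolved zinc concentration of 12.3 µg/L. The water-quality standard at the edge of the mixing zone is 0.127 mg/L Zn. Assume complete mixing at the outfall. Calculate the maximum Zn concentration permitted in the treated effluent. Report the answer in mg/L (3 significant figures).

2.95 mg/L

270 ML/d = 3.125 m³/s.
12.3 µg/L = 0.0123 mg/L.
Mass balance: 0.127·80.12 = 3.125·Cₑ + 77·0.0123.
Cₑ = (10.18 − 0.9471) / 3.125 = 2.953 mg/L.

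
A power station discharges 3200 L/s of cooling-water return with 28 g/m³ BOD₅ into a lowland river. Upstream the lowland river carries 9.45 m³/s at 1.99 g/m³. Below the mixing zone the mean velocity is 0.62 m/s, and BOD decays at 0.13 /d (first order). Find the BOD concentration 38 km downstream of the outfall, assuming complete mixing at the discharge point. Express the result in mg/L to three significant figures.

3200 L/s = 3.2 m³/s.
After complete mixing, C₀ = (3.2·28 + 9.45·1.99) / 12.65 = 8.57 mg/L.
Travel time t = 3.8e+04 m / 0.62 m/s = 6.129e+04 s = 0.7094 d.
C = 8.57·exp(−0.13·0.7094) = 8.57·0.9119 = 7.815 mg/L.

7.81 mg/L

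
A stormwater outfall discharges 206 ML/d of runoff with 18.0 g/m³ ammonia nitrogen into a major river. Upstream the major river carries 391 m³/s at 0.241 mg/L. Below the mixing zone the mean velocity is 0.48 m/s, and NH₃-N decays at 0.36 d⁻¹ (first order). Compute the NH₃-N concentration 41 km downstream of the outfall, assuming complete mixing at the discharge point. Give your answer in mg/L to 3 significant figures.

206 ML/d = 2.384 m³/s.
After complete mixing, C₀ = (2.384·18 + 391·0.241) / 393.4 = 0.3486 mg/L.
Travel time t = 4.1e+04 m / 0.48 m/s = 8.542e+04 s = 0.9886 d.
C = 0.3486·exp(−0.36·0.9886) = 0.3486·0.7005 = 0.2442 mg/L.

0.244 mg/L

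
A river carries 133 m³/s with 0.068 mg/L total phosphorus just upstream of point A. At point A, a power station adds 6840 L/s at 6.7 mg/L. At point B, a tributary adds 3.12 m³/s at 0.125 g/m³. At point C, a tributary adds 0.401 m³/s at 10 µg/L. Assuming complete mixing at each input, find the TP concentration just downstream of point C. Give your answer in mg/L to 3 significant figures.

6840 L/s = 6.84 m³/s.
After input A: C = (133·0.068 + 6.84·6.7) / 139.8 = 0.3924 mg/L.
After input B: C = (139.8·0.3924 + 3.12·0.125) / 143 = 0.3866 mg/L.
10 µg/L = 0.01 mg/L.
After input C: C = (143·0.3866 + 0.401·0.01) / 143.4 = 0.3855 mg/L.

0.386 mg/L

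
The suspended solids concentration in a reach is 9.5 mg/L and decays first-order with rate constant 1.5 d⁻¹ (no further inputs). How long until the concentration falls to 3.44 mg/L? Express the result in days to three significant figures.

t = ln(C₀/C)/k = ln(9.5/3.44)/1.5 = 1.016/1.5 = 0.6772 d.

0.677 d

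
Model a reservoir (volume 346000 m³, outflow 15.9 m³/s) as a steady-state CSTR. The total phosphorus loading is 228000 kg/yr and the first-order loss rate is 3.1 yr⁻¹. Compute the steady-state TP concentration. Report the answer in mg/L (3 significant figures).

0.453 mg/L

Outflow Q = 15.9 m³/s × 3.156e+07 s/yr = 5.018e+08 m³/yr.
Steady-state CSTR mass balance: W = Q·C + k·V·C, so C = W/(Q + kV).
Q + kV = 5.018e+08 + 3.1·346000 = 5.028e+08 m³/yr.
C = 228000/5.028e+08 = 0.0004534 kg/m³ = 0.4534 mg/L.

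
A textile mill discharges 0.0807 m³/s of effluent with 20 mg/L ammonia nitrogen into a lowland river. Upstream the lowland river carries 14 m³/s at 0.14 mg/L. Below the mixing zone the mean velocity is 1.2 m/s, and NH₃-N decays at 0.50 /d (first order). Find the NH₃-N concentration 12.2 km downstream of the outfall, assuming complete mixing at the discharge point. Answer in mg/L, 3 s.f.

0.239 mg/L

After complete mixing, C₀ = (0.0807·20 + 14·0.14) / 14.08 = 0.2538 mg/L.
Travel time t = 1.22e+04 m / 1.2 m/s = 1.017e+04 s = 0.1177 d.
C = 0.2538·exp(−0.50·0.1177) = 0.2538·0.9429 = 0.2393 mg/L.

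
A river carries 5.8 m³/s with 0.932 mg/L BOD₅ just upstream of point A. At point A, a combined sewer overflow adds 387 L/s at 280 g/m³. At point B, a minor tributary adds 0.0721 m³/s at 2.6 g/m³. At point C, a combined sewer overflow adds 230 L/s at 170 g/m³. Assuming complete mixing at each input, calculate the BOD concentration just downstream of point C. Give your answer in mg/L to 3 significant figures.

387 L/s = 0.387 m³/s.
After input A: C = (5.8·0.932 + 0.387·280) / 6.187 = 18.39 mg/L.
After input B: C = (6.187·18.39 + 0.0721·2.6) / 6.259 = 18.21 mg/L.
230 L/s = 0.23 m³/s.
After input C: C = (6.259·18.21 + 0.23·170) / 6.489 = 23.59 mg/L.

23.6 mg/L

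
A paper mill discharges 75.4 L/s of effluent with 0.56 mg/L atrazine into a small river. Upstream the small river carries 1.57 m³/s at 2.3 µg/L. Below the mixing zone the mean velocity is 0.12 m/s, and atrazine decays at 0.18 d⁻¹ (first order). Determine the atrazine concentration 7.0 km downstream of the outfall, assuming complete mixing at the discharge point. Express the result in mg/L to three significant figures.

0.0247 mg/L

75.4 L/s = 0.0754 m³/s.
2.3 µg/L = 0.0023 mg/L.
After complete mixing, C₀ = (0.0754·0.56 + 1.57·0.0023) / 1.645 = 0.02786 mg/L.
Travel time t = 7000 m / 0.12 m/s = 5.833e+04 s = 0.6752 d.
C = 0.02786·exp(−0.18·0.6752) = 0.02786·0.8856 = 0.02467 mg/L.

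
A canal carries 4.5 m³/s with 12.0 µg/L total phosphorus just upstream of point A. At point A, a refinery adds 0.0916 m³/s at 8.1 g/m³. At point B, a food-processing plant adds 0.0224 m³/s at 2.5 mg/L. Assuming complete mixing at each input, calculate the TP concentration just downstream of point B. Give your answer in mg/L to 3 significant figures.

12.0 µg/L = 0.012 mg/L.
After input A: C = (4.5·0.012 + 0.0916·8.1) / 4.592 = 0.1734 mg/L.
After input B: C = (4.592·0.1734 + 0.0224·2.5) / 4.614 = 0.1846 mg/L.

0.185 mg/L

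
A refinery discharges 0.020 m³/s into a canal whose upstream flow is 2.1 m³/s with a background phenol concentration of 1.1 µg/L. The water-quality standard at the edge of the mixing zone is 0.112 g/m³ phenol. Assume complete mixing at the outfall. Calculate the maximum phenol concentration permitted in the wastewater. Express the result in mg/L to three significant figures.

11.8 mg/L

1.1 µg/L = 0.0011 mg/L.
Mass balance: 0.112·2.12 = 0.02·Cₑ + 2.1·0.0011.
Cₑ = (0.2374 − 0.00231) / 0.02 = 11.76 mg/L.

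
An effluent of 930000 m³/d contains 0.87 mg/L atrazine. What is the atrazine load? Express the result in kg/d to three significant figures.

809 kg/d

930000 m³/d = 10.76 m³/s.
Mass flux = Q·C = 10.76 m³/s × 0.87 g/m³ = 9.365 g/s.
= 9.365 g/s × 86.4 = 809.1 kg/d.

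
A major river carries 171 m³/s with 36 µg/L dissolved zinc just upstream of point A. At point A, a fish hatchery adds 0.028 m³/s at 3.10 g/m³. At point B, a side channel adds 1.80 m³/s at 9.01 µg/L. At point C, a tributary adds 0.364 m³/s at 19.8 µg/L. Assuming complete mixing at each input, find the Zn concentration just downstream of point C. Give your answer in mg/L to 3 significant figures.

36 µg/L = 0.036 mg/L.
After input A: C = (171·0.036 + 0.028·3.1) / 171 = 0.0365 mg/L.
9.01 µg/L = 0.00901 mg/L.
After input B: C = (171·0.0365 + 1.8·0.00901) / 172.8 = 0.03622 mg/L.
19.8 µg/L = 0.0198 mg/L.
After input C: C = (172.8·0.03622 + 0.364·0.0198) / 173.2 = 0.03618 mg/L.

0.0362 mg/L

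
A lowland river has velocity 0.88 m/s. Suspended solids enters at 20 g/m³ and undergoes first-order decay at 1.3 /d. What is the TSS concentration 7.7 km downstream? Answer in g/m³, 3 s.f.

17.5 g/m³

Travel time t = 7.7 km / 0.88 m/s = 7700/0.88 = 8750 s = 0.1013 d.
First-order decay: C = 20·exp(−1.3·0.1013) = 20·0.8766 = 17.53 g/m³.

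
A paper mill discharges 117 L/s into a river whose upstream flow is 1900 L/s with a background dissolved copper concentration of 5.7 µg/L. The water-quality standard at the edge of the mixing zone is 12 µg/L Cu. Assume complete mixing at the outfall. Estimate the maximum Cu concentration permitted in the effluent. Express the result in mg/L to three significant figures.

0.114 mg/L

117 L/s = 0.117 m³/s.
1900 L/s = 1.9 m³/s.
5.7 µg/L = 0.0057 mg/L.
12 µg/L = 0.012 mg/L.
Mass balance: 0.012·2.017 = 0.117·Cₑ + 1.9·0.0057.
Cₑ = (0.0242 − 0.01083) / 0.117 = 0.1143 mg/L.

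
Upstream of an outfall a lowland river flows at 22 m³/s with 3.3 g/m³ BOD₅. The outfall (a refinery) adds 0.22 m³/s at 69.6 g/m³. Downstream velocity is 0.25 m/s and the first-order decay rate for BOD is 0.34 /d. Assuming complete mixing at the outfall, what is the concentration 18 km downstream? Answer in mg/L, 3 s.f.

After complete mixing, C₀ = (0.22·69.6 + 22·3.3) / 22.22 = 3.956 mg/L.
Travel time t = 1.8e+04 m / 0.25 m/s = 7.2e+04 s = 0.8333 d.
C = 3.956·exp(−0.34·0.8333) = 3.956·0.7533 = 2.98 mg/L.

2.98 mg/L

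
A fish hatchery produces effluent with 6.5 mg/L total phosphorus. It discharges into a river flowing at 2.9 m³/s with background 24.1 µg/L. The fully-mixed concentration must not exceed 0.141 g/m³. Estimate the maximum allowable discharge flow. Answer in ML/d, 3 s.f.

24.1 µg/L = 0.0241 mg/L.
Mass balance at complete mixing: C_std·(Q_w + Q_r) = Q_w·C_e + Q_r·C_b.
Rearranging, Q_w = Q_r·(C_std − C_b)/(C_e − C_std) = 2.9·(0.141 − 0.0241) / (6.5 − 0.141) = 0.05331 m³/s.
= 4.606 ML/d.

4.61 ML/d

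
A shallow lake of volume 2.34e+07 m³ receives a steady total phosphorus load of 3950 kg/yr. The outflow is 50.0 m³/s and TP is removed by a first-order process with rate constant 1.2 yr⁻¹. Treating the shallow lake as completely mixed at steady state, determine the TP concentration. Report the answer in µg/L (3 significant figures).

Outflow Q = 50.0 m³/s × 3.156e+07 s/yr = 1.578e+09 m³/yr.
Steady-state CSTR mass balance: W = Q·C + k·V·C, so C = W/(Q + kV).
Q + kV = 1.578e+09 + 1.2·2.34e+07 = 1.606e+09 m³/yr.
C = 3950/1.606e+09 = 2.46e-06 kg/m³ = 0.00246 mg/L = 2.46 µg/L.

2.46 µg/L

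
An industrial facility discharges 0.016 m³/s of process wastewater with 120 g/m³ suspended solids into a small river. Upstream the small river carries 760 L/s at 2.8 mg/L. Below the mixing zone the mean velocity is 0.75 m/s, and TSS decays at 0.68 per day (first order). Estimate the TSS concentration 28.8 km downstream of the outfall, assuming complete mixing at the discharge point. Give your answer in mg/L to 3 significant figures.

3.86 mg/L

760 L/s = 0.76 m³/s.
After complete mixing, C₀ = (0.016·120 + 0.76·2.8) / 0.776 = 5.216 mg/L.
Travel time t = 2.88e+04 m / 0.75 m/s = 3.84e+04 s = 0.4444 d.
C = 5.216·exp(−0.68·0.4444) = 5.216·0.7392 = 3.856 mg/L.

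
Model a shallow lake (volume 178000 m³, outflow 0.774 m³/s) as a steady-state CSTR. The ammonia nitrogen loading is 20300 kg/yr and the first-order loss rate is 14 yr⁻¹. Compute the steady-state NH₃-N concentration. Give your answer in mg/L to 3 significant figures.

Outflow Q = 0.774 m³/s × 3.156e+07 s/yr = 2.443e+07 m³/yr.
Steady-state CSTR mass balance: W = Q·C + k·V·C, so C = W/(Q + kV).
Q + kV = 2.443e+07 + 14·178000 = 2.692e+07 m³/yr.
C = 20300/2.692e+07 = 0.0007542 kg/m³ = 0.7542 mg/L.

0.754 mg/L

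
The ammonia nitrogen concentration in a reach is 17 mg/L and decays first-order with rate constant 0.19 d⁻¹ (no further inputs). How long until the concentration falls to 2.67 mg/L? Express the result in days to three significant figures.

t = ln(C₀/C)/k = ln(17/2.67)/0.19 = 1.851/0.19 = 9.743 d.

9.74 d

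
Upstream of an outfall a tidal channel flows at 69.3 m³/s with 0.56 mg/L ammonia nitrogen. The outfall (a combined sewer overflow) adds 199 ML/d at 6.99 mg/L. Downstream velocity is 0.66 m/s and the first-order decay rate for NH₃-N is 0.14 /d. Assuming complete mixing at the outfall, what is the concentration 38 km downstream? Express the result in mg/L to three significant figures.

199 ML/d = 2.303 m³/s.
After complete mixing, C₀ = (2.303·6.99 + 69.3·0.56) / 71.6 = 0.7668 mg/L.
Travel time t = 3.8e+04 m / 0.66 m/s = 5.758e+04 s = 0.6664 d.
C = 0.7668·exp(−0.14·0.6664) = 0.7668·0.9109 = 0.6985 mg/L.

0.699 mg/L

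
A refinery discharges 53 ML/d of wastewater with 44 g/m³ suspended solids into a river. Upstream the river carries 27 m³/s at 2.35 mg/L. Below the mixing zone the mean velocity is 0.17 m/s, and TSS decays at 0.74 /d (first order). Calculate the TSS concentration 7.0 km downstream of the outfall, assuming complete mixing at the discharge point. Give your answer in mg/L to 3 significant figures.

53 ML/d = 0.6134 m³/s.
After complete mixing, C₀ = (0.6134·44 + 27·2.35) / 27.61 = 3.275 mg/L.
Travel time t = 7000 m / 0.17 m/s = 4.118e+04 s = 0.4766 d.
C = 3.275·exp(−0.74·0.4766) = 3.275·0.7028 = 2.302 mg/L.

2.30 mg/L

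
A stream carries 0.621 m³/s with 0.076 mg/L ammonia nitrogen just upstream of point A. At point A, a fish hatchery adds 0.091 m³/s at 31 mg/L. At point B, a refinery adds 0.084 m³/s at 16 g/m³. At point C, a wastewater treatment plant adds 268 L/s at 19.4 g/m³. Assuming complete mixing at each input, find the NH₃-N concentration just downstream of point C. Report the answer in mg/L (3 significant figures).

8.85 mg/L

After input A: C = (0.621·0.076 + 0.091·31) / 0.712 = 4.028 mg/L.
After input B: C = (0.712·4.028 + 0.084·16) / 0.796 = 5.292 mg/L.
268 L/s = 0.268 m³/s.
After input C: C = (0.796·5.292 + 0.268·19.4) / 1.064 = 8.845 mg/L.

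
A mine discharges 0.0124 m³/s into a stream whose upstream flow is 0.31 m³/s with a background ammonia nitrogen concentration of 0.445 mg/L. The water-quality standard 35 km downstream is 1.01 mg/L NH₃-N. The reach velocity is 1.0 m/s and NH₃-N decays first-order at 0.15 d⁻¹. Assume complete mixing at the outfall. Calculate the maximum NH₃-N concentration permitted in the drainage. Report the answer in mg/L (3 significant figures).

16.8 mg/L

Travel time to the compliance point: t = 3.5e+04/1.0 = 3.5e+04 s = 0.4051 d; decay factor exp(−0.15·0.4051) = 0.941.
So the concentration just after mixing may be at most 1.01/0.941 = 1.073 mg/L.
Mass balance: 1.073·0.3224 = 0.0124·Cₑ + 0.31·0.445.
Cₑ = (0.346 − 0.1379) / 0.0124 = 16.78 mg/L.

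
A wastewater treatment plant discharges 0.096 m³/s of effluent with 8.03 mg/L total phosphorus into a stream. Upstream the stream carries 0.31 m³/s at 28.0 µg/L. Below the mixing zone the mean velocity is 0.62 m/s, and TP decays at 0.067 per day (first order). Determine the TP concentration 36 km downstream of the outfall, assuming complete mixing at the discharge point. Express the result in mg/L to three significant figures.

1.84 mg/L

28.0 µg/L = 0.028 mg/L.
After complete mixing, C₀ = (0.096·8.03 + 0.31·0.028) / 0.406 = 1.92 mg/L.
Travel time t = 3.6e+04 m / 0.62 m/s = 5.806e+04 s = 0.672 d.
C = 1.92·exp(−0.067·0.672) = 1.92·0.956 = 1.836 mg/L.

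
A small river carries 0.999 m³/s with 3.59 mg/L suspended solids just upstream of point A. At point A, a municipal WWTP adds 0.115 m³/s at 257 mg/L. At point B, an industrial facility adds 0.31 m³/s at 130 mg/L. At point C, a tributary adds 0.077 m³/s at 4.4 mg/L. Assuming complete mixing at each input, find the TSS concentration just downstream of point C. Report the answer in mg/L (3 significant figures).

After input A: C = (0.999·3.59 + 0.115·257) / 1.114 = 29.75 mg/L.
After input B: C = (1.114·29.75 + 0.31·130) / 1.424 = 51.57 mg/L.
After input C: C = (1.424·51.57 + 0.077·4.4) / 1.501 = 49.15 mg/L.

49.2 mg/L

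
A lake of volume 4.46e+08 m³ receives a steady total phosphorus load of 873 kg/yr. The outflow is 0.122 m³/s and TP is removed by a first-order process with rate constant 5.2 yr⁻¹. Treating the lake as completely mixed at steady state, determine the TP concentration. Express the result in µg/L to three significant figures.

0.376 µg/L

Outflow Q = 0.122 m³/s × 3.156e+07 s/yr = 3.85e+06 m³/yr.
Steady-state CSTR mass balance: W = Q·C + k·V·C, so C = W/(Q + kV).
Q + kV = 3.85e+06 + 5.2·4.46e+08 = 2.323e+09 m³/yr.
C = 873/2.323e+09 = 3.758e-07 kg/m³ = 0.0003758 mg/L = 0.3758 µg/L.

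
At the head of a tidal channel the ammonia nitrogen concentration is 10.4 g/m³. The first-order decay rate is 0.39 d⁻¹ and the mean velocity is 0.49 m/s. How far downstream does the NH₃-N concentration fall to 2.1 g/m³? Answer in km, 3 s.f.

174 km

From C = C₀·e^(−kt), t = ln(C₀/C)/k = ln(10.4/2.1)/0.39 = 1.6/0.39 = 4.102 d.
Distance = v·t = 0.49 m/s × 3.544e+05 s = 1.737e+05 m = 173.7 km.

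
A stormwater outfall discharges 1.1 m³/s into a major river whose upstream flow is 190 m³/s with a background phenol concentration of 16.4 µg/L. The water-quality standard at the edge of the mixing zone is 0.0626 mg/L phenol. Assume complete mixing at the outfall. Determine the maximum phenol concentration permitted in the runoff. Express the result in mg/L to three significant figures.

16.4 µg/L = 0.0164 mg/L.
Mass balance: 0.0626·191.1 = 1.1·Cₑ + 190·0.0164.
Cₑ = (11.96 − 3.116) / 1.1 = 8.043 mg/L.

8.04 mg/L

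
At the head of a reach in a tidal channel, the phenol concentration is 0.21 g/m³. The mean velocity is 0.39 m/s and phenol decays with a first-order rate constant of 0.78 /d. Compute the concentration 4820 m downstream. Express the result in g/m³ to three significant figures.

Travel time t = 4820 m / 0.39 m/s = 4820/0.39 = 1.236e+04 s = 0.143 d.
First-order decay: C = 0.21·exp(−0.78·0.143) = 0.21·0.8944 = 0.1878 g/m³.

0.188 g/m³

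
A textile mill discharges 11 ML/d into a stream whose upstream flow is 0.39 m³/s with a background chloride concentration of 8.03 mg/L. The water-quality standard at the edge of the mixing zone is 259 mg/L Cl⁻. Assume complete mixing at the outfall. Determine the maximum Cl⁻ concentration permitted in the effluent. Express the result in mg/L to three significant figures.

1030 mg/L

11 ML/d = 0.1273 m³/s.
Mass balance: 259·0.5173 = 0.1273·Cₑ + 0.39·8.03.
Cₑ = (134 − 3.132) / 0.1273 = 1028 mg/L.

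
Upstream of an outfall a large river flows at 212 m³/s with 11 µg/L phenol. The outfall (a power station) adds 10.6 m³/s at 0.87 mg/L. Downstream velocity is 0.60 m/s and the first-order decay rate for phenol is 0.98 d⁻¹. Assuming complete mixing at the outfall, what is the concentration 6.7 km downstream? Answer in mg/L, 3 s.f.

11 µg/L = 0.011 mg/L.
After complete mixing, C₀ = (10.6·0.87 + 212·0.011) / 222.6 = 0.0519 mg/L.
Travel time t = 6700 m / 0.60 m/s = 1.117e+04 s = 0.1292 d.
C = 0.0519·exp(−0.98·0.1292) = 0.0519·0.881 = 0.04573 mg/L.

0.0457 mg/L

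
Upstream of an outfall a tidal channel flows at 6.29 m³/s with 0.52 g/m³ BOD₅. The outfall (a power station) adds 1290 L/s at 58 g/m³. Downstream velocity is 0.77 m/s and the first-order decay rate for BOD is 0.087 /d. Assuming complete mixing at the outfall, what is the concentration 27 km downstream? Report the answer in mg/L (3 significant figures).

9.94 mg/L

1290 L/s = 1.29 m³/s.
After complete mixing, C₀ = (1.29·58 + 6.29·0.52) / 7.58 = 10.3 mg/L.
Travel time t = 2.7e+04 m / 0.77 m/s = 3.506e+04 s = 0.4058 d.
C = 10.3·exp(−0.087·0.4058) = 10.3·0.9653 = 9.945 mg/L.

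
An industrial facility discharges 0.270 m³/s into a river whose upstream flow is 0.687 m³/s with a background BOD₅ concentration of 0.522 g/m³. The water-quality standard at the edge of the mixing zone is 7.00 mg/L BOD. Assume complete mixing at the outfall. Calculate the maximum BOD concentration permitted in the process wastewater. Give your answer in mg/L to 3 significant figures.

Mass balance: 7·0.957 = 0.27·Cₑ + 0.687·0.522.
Cₑ = (6.699 − 0.3586) / 0.27 = 23.48 mg/L.

23.5 mg/L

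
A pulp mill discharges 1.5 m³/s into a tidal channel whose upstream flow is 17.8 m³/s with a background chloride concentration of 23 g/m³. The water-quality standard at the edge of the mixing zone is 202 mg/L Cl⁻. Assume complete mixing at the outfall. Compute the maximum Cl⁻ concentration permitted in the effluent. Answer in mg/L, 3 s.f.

2330 mg/L

Mass balance: 202·19.3 = 1.5·Cₑ + 17.8·23.
Cₑ = (3899 − 409.4) / 1.5 = 2326 mg/L.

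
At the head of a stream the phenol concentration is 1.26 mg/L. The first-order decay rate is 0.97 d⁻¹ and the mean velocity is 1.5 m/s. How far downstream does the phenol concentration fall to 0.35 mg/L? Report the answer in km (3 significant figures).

From C = C₀·e^(−kt), t = ln(C₀/C)/k = ln(1.26/0.35)/0.97 = 1.281/0.97 = 1.321 d.
Distance = v·t = 1.5 m/s × 1.141e+05 s = 1.711e+05 m = 171.1 km.

171 km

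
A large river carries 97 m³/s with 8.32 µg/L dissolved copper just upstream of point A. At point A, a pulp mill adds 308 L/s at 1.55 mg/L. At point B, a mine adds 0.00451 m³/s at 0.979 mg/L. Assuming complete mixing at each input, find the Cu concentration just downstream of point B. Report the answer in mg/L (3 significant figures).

0.0132 mg/L

8.32 µg/L = 0.00832 mg/L.
308 L/s = 0.308 m³/s.
After input A: C = (97·0.00832 + 0.308·1.55) / 97.31 = 0.0132 mg/L.
After input B: C = (97.31·0.0132 + 0.00451·0.979) / 97.31 = 0.01324 mg/L.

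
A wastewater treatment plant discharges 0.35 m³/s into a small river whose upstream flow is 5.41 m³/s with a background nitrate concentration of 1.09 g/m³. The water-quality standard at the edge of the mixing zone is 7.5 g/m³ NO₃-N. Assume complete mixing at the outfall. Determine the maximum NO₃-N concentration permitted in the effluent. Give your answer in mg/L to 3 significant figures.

107 mg/L

Mass balance: 7.5·5.76 = 0.35·Cₑ + 5.41·1.09.
Cₑ = (43.2 − 5.897) / 0.35 = 106.6 mg/L.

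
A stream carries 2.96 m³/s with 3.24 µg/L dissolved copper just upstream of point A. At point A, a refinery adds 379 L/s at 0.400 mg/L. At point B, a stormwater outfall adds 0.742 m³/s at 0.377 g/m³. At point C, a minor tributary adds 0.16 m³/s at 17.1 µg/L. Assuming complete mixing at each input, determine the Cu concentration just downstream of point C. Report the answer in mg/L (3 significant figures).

0.105 mg/L

3.24 µg/L = 0.00324 mg/L.
379 L/s = 0.379 m³/s.
After input A: C = (2.96·0.00324 + 0.379·0.4) / 3.339 = 0.04828 mg/L.
After input B: C = (3.339·0.04828 + 0.742·0.377) / 4.081 = 0.108 mg/L.
17.1 µg/L = 0.0171 mg/L.
After input C: C = (4.081·0.108 + 0.16·0.0171) / 4.241 = 0.1046 mg/L.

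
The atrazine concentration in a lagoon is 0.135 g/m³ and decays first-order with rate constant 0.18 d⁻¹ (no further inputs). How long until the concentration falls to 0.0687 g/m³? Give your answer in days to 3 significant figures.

3.75 d

t = ln(C₀/C)/k = ln(0.135/0.0687)/0.18 = 0.6755/0.18 = 3.753 d.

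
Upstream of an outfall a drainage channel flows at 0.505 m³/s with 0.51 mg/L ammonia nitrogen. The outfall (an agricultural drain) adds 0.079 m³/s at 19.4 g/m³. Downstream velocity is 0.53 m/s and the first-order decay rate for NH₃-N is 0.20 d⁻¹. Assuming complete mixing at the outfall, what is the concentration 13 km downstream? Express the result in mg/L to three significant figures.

2.90 mg/L

After complete mixing, C₀ = (0.079·19.4 + 0.505·0.51) / 0.584 = 3.065 mg/L.
Travel time t = 1.3e+04 m / 0.53 m/s = 2.453e+04 s = 0.2839 d.
C = 3.065·exp(−0.20·0.2839) = 3.065·0.9448 = 2.896 mg/L.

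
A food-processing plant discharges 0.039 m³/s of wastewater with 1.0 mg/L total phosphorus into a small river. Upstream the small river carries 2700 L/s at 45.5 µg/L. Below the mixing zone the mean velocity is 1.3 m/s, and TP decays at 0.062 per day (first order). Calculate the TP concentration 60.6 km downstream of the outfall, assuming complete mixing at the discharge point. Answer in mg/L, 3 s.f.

0.0571 mg/L

2700 L/s = 2.7 m³/s.
45.5 µg/L = 0.0455 mg/L.
After complete mixing, C₀ = (0.039·1 + 2.7·0.0455) / 2.739 = 0.05909 mg/L.
Travel time t = 6.06e+04 m / 1.3 m/s = 4.662e+04 s = 0.5395 d.
C = 0.05909·exp(−0.062·0.5395) = 0.05909·0.9671 = 0.05715 mg/L.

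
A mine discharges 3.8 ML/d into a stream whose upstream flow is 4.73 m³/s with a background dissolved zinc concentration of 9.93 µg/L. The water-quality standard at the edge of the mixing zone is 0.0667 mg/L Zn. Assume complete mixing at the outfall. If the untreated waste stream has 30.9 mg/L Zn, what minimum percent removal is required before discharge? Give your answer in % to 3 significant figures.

80.0 %

3.8 ML/d = 0.04398 m³/s.
9.93 µg/L = 0.00993 mg/L.
Mass balance: 0.0667·4.774 = 0.04398·Cₑ + 4.73·0.00993.
Cₑ = (0.3184 − 0.04697) / 0.04398 = 6.172 mg/L.
Required removal = 1 − 6.172/30.9 = 80.03 %.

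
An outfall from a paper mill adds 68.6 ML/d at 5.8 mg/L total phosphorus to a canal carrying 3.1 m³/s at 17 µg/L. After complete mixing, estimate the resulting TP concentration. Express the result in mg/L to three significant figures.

1.20 mg/L

68.6 ML/d = 0.794 m³/s.
17 µg/L = 0.017 mg/L.
Conservation of mass across the mixing zone: C = (0.794·5.8 + 3.1·0.017) / (0.794 + 3.1) = 4.658/3.894 = 1.196 mg/L.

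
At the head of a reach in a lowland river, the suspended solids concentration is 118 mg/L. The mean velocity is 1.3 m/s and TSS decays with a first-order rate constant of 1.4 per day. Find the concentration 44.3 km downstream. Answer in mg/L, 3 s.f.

67.9 mg/L

Travel time t = 44.3 km / 1.3 m/s = 4.43e+04/1.3 = 3.408e+04 s = 0.3944 d.
First-order decay: C = 118·exp(−1.4·0.3944) = 118·0.5757 = 67.93 mg/L.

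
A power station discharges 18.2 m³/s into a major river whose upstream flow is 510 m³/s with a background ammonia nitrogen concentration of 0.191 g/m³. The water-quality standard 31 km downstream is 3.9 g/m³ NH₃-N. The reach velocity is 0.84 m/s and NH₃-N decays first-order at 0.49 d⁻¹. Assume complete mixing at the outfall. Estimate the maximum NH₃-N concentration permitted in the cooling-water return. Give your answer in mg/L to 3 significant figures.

Travel time to the compliance point: t = 3.1e+04/0.84 = 3.69e+04 s = 0.4271 d; decay factor exp(−0.49·0.4271) = 0.8112.
So the concentration just after mixing may be at most 3.9/0.8112 = 4.808 mg/L.
Mass balance: 4.808·528.2 = 18.2·Cₑ + 510·0.191.
Cₑ = (2540 − 97.41) / 18.2 = 134.2 mg/L.

134 mg/L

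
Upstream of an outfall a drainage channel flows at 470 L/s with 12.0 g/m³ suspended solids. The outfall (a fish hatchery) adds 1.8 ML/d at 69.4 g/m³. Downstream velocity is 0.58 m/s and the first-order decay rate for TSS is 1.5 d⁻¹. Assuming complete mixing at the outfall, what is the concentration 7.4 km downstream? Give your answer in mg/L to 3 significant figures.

1.8 ML/d = 0.02083 m³/s.
470 L/s = 0.47 m³/s.
After complete mixing, C₀ = (0.02083·69.4 + 0.47·12) / 0.4908 = 14.44 mg/L.
Travel time t = 7400 m / 0.58 m/s = 1.276e+04 s = 0.1477 d.
C = 14.44·exp(−1.5·0.1477) = 14.44·0.8013 = 11.57 mg/L.

11.6 mg/L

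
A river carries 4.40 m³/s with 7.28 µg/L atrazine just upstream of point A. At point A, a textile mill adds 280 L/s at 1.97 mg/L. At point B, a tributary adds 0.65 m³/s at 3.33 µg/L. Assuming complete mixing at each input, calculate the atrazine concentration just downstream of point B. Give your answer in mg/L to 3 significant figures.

7.28 µg/L = 0.00728 mg/L.
280 L/s = 0.28 m³/s.
After input A: C = (4.4·0.00728 + 0.28·1.97) / 4.68 = 0.1247 mg/L.
3.33 µg/L = 0.00333 mg/L.
After input B: C = (4.68·0.1247 + 0.65·0.00333) / 5.33 = 0.1099 mg/L.

0.110 mg/L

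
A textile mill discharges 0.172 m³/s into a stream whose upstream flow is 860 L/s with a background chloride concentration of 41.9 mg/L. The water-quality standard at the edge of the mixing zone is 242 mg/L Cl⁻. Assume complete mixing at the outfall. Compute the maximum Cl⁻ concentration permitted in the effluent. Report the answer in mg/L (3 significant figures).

1240 mg/L

860 L/s = 0.86 m³/s.
Mass balance: 242·1.032 = 0.172·Cₑ + 0.86·41.9.
Cₑ = (249.7 − 36.03) / 0.172 = 1243 mg/L.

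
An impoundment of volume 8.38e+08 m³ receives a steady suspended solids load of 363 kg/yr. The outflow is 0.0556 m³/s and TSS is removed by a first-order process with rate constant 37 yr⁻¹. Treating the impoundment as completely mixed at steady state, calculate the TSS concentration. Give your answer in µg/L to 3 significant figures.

0.0117 µg/L

Outflow Q = 0.0556 m³/s × 3.156e+07 s/yr = 1.755e+06 m³/yr.
Steady-state CSTR mass balance: W = Q·C + k·V·C, so C = W/(Q + kV).
Q + kV = 1.755e+06 + 37·8.38e+08 = 3.101e+10 m³/yr.
C = 363/3.101e+10 = 1.171e-08 kg/m³ = 1.171e-05 mg/L = 0.01171 µg/L.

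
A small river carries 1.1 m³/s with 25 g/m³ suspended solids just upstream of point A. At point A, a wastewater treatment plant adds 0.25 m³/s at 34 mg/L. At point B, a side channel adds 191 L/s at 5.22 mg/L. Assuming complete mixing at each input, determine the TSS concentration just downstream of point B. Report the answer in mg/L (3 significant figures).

24.0 mg/L

After input A: C = (1.1·25 + 0.25·34) / 1.35 = 26.67 mg/L.
191 L/s = 0.191 m³/s.
After input B: C = (1.35·26.67 + 0.191·5.22) / 1.541 = 24.01 mg/L.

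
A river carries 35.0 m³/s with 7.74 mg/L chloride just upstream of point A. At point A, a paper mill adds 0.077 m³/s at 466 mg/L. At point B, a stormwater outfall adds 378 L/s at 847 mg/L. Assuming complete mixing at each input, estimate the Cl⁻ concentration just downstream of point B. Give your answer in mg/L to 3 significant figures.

17.7 mg/L

After input A: C = (35·7.74 + 0.077·466) / 35.08 = 8.746 mg/L.
378 L/s = 0.378 m³/s.
After input B: C = (35.08·8.746 + 0.378·847) / 35.45 = 17.68 mg/L.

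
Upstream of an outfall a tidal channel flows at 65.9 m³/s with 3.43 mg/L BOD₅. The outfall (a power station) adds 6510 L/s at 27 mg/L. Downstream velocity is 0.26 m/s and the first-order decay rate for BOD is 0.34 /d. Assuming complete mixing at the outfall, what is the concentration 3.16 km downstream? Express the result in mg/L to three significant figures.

5.29 mg/L

6510 L/s = 6.51 m³/s.
After complete mixing, C₀ = (6.51·27 + 65.9·3.43) / 72.41 = 5.549 mg/L.
Travel time t = 3160 m / 0.26 m/s = 1.215e+04 s = 0.1407 d.
C = 5.549·exp(−0.34·0.1407) = 5.549·0.9533 = 5.29 mg/L.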